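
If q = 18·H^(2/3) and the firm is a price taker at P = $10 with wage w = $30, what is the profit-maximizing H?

H* = 64

MP_H = (2/3)·18·H^(-1/3) = 12·H^(-1/3).
Profit maximization for a price taker requires P·MP_H = w: 10·12·H^(-1/3) = 30.
So H^(-1/3) = 0.25, which gives H = 64.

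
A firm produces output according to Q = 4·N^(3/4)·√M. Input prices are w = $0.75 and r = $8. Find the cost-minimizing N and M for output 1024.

N* = 256, M* = 16

Cost minimization requires the marginal rate of technical substitution to equal the input-price ratio: MP_N/MP_M = w/r.
Here MP_N/MP_M = (3/4)·(M/N)/(1/2) = 1.5·(M/N). Setting this equal to 0.75/8 = 0.09375 gives M = 0.0625N.
Substituting into Q = 1024: 4·N^(3/4)·(0.0625N)^(1/2) = 1024.
Solving, N = 256 and M = 16.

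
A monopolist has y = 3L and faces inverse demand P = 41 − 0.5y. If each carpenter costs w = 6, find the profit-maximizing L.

L* = 13

Marginal revenue from the inverse demand is MR = 41 − y.
The marginal product is MP_L = 3.
A monopolist hires until marginal revenue product equals the wage: MR·MP_L = w.
(41 − 3L)·3 = 6, so L = 13.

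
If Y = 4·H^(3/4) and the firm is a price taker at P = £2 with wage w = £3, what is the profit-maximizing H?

H* = 16

MP_H = (3/4)·4·H^(-1/4) = 3·H^(-1/4).
Profit maximization for a price taker requires P·MP_H = w: 2·3·H^(-1/4) = 3.
So H^(-1/4) = 0.5, which gives H = 16.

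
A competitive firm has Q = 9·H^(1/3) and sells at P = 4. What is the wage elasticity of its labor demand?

ε = -1.5

MP_H = (1/3)·9·H^(-2/3), so P·MP_H = w gives 12·H^(-2/3) = w.
Solving, H(w) = (12/w)^(3/2). This is a constant-elasticity form: H ∝ w^(−3/2), so ε = −3/2.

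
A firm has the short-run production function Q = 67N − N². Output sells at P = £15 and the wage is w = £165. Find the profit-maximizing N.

N* = 28

The marginal product of N is MP_N = 67 − 2N.
A price-taking firm hires until the value of the marginal product equals the wage: P·MP_N = w, so 15·(67 − 2N) = 165.
Then 67 − 2N = 11, giving N = 28.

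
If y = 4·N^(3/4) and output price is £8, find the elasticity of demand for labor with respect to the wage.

ε = -4

MP_N = (3/4)·4·N^(-1/4), so P·MP_N = w gives 24·N^(-1/4) = w.
Solving, N(w) = (24/w)^(4). This is a constant-elasticity form: N ∝ w^(−4), so ε = −4.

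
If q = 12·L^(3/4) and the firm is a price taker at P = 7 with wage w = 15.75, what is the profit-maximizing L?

MP_L = (3/4)·12·L^(-1/4) = 9·L^(-1/4).
Profit maximization for a price taker requires P·MP_L = w: 7·9·L^(-1/4) = 15.75.
So L^(-1/4) = 0.25, which gives L = 256.

L* = 256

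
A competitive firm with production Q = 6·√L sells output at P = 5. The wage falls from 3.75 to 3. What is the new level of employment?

From P·MP_L = w with MP_L = 3·L^(-1/2), the labor demand is L(w) = (15/w)^(2).
At w = 3.75: L = 16. At w = 3: L = 25.

L* = 25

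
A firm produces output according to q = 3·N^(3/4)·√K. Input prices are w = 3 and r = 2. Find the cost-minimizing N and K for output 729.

N* = 81, K* = 81

Cost minimization requires the marginal rate of technical substitution to equal the input-price ratio: MP_N/MP_K = w/r.
Here MP_N/MP_K = (3/4)·(K/N)/(1/2) = 1.5·(K/N). Setting this equal to 3/2 = 1.5 gives K = N.
Substituting into q = 729: 3·N^(3/4)·(N)^(1/2) = 729.
Solving, N = 81 and K = 81.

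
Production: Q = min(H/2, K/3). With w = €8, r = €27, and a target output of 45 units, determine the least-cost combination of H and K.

H* = 90, K* = 135

With a fixed-proportions technology, the cost-minimizing bundle uses no slack in either input: H/2 = K/3 = Q.
So H = 2·45 = 90 and K = 3·45 = 135.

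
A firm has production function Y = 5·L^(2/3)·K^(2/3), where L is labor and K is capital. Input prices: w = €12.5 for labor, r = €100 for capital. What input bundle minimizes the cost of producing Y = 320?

L* = 64, K* = 8

Cost minimization requires the marginal rate of technical substitution to equal the input-price ratio: MP_L/MP_K = w/r.
Here MP_L/MP_K = (2/3)·(K/L)/(2/3) = (K/L). Setting this equal to 12.5/100 = 0.125 gives K = 0.125L.
Substituting into Y = 320: 5·L^(2/3)·(0.125L)^(2/3) = 320.
Solving, L = 64 and K = 8.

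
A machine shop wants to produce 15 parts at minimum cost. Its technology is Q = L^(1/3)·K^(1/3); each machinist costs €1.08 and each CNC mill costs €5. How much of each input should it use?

L* = 125, K* = 27

Cost minimization requires the marginal rate of technical substitution to equal the input-price ratio: MP_L/MP_K = w/r.
Here MP_L/MP_K = (1/3)·(K/L)/(1/3) = (K/L). Setting this equal to 1.08/5 = 0.216 gives K = 0.216L.
Substituting into Q = 15: L^(1/3)·(0.216L)^(1/3) = 15.
Solving, L = 125 and K = 27.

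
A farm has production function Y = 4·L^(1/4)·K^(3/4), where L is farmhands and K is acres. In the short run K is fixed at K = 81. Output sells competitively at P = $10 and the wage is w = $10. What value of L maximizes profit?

With K = 81, MP_L = (1/4)·4·L^(-3/4)·81^(3/4) = 27·L^(-3/4).
Profit maximization for a price taker requires P·MP_L = w: 10·27·L^(-3/4) = 10.
So L^(-3/4) = 1/27, which gives L = 81.

L* = 81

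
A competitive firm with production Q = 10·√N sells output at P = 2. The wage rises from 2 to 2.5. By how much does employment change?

From P·MP_N = w with MP_N = 5·N^(-1/2), the labor demand is N(w) = (10/w)^(2).
At w = 2: N = 25. At w = 2.5: N = 16.
ΔN = 16 − 25 = -9.

ΔN = -9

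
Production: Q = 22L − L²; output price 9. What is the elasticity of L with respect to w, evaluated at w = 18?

ε = -0.1

From P·MP_L = w with MP_L = 22 − 2L, labor demand is L(w) = (22 − w/9)/2.
dL/dw = −1/(18) = -1/18.
At w = 18, L = 10, so ε = (dL/dw)·(w/L) = (-1/18)·(18/10) = -0.1.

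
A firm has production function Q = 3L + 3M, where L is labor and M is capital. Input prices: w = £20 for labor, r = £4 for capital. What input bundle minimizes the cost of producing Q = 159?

The inputs are perfect substitutes, so the firm uses whichever has the lower cost per unit of output.
Cost per unit of output via L is w/3 = 20/3; via M it is r/3 = 4/3. M is cheaper.
Producing Q = 159 with M alone: L = 0, M = 53.

L* = 0, M* = 53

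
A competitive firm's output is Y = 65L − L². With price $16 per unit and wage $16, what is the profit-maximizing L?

L* = 32

The marginal product of L is MP_L = 65 − 2L.
A price-taking firm hires until the value of the marginal product equals the wage: P·MP_L = w, so 16·(65 − 2L) = 16.
Then 65 − 2L = 1, giving L = 32.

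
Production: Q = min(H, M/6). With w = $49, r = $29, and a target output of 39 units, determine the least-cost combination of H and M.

With a fixed-proportions technology, the cost-minimizing bundle uses no slack in either input: H = M/6 = Q.
So H = 39 and M = 6·39 = 234.

H* = 39, M* = 234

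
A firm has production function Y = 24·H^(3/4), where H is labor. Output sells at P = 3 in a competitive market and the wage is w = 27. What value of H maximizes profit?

H* = 16

MP_H = (3/4)·24·H^(-1/4) = 18·H^(-1/4).
Profit maximization for a price taker requires P·MP_H = w: 3·18·H^(-1/4) = 27.
So H^(-1/4) = 0.5, which gives H = 16.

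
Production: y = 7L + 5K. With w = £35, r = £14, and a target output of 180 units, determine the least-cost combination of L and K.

L* = 0, K* = 36

The inputs are perfect substitutes, so the firm uses whichever has the lower cost per unit of output.
Cost per unit of output via L is w/7 = 5; via K it is r/5 = 2.8. K is cheaper.
Producing y = 180 with K alone: L = 0, K = 36.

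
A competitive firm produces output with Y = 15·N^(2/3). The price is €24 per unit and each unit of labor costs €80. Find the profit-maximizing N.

N* = 27

MP_N = (2/3)·15·N^(-1/3) = 10·N^(-1/3).
Profit maximization for a price taker requires P·MP_N = w: 24·10·N^(-1/3) = 80.
So N^(-1/3) = 1/3, which gives N = 27.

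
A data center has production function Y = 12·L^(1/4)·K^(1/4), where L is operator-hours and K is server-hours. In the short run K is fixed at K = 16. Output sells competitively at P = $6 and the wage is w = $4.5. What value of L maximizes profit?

L* = 16

With K = 16, MP_L = (1/4)·12·L^(-3/4)·16^(1/4) = 6·L^(-3/4).
Profit maximization for a price taker requires P·MP_L = w: 6·6·L^(-3/4) = 4.5.
So L^(-3/4) = 0.125, which gives L = 16.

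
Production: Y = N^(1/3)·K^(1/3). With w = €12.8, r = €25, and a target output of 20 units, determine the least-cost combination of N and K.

Cost minimization requires the marginal rate of technical substitution to equal the input-price ratio: MP_N/MP_K = w/r.
Here MP_N/MP_K = (1/3)·(K/N)/(1/3) = (K/N). Setting this equal to 12.8/25 = 0.512 gives K = 0.512N.
Substituting into Y = 20: N^(1/3)·(0.512N)^(1/3) = 20.
Solving, N = 125 and K = 64.

N* = 125, K* = 64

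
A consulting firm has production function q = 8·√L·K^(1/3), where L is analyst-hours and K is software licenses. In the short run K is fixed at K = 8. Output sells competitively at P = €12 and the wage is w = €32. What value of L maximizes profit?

With K = 8, MP_L = (1/2)·8·L^(-1/2)·8^(1/3) = 8·L^(-1/2).
Profit maximization for a price taker requires P·MP_L = w: 12·8·L^(-1/2) = 32.
So L^(-1/2) = 1/3, which gives L = 9.

L* = 9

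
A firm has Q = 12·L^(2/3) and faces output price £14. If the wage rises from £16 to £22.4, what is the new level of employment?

From P·MP_L = w with MP_L = 8·L^(-1/3), the labor demand is L(w) = (112/w)^(3).
At w = 16: L = 343. At w = 22.4: L = 125.

L* = 125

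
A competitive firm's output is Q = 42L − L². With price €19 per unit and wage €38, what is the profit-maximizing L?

L* = 20

The marginal product of L is MP_L = 42 − 2L.
A price-taking firm hires until the value of the marginal product equals the wage: P·MP_L = w, so 19·(42 − 2L) = 38.
Then 42 − 2L = 2, giving L = 20.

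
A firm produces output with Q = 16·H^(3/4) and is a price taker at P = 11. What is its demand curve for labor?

H(w) = (132/w)^(4)

MP_H = (3/4)·16·H^(-1/4) = 12·H^(-1/4).
Setting P·MP_H = w: 132·H^(-1/4) = w.
Solving for H: H^(-1/4) = w/132, so H = (132/w)^(4).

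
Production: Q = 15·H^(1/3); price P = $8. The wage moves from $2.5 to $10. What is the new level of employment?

From P·MP_H = w with MP_H = 5·H^(-2/3), the labor demand is H(w) = (40/w)^(3/2).
At w = 2.5: H = 64. At w = 10: H = 8.

H* = 8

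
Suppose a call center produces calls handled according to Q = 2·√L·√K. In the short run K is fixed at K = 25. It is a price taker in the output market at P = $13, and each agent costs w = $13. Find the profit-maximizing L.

With K = 25, MP_L = (1/2)·2·L^(-1/2)·25^(1/2) = 5·L^(-1/2).
Profit maximization for a price taker requires P·MP_L = w: 13·5·L^(-1/2) = 13.
So L^(-1/2) = 0.2, which gives L = 25.

L* = 25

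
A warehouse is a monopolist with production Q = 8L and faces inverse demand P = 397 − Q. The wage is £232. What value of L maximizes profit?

L* = 23

Marginal revenue from the inverse demand is MR = 397 − 2Q.
The marginal product is MP_L = 8.
A monopolist hires until marginal revenue product equals the wage: MR·MP_L = w.
(397 − 16L)·8 = 232, so L = 23.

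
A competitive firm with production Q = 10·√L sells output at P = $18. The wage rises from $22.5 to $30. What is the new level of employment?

L* = 9

From P·MP_L = w with MP_L = 5·L^(-1/2), the labor demand is L(w) = (90/w)^(2).
At w = 22.5: L = 16. At w = 30: L = 9.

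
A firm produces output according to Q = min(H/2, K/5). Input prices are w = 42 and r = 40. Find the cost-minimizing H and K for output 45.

With a fixed-proportions technology, the cost-minimizing bundle uses no slack in either input: H/2 = K/5 = Q.
So H = 2·45 = 90 and K = 5·45 = 225.

H* = 90, K* = 225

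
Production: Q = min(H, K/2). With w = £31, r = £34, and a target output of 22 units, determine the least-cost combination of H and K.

H* = 22, K* = 44

With a fixed-proportions technology, the cost-minimizing bundle uses no slack in either input: H = K/2 = Q.
So H = 22 and K = 2·22 = 44.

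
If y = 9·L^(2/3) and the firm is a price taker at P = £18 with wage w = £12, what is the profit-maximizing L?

L* = 729

MP_L = (2/3)·9·L^(-1/3) = 6·L^(-1/3).
Profit maximization for a price taker requires P·MP_L = w: 18·6·L^(-1/3) = 12.
So L^(-1/3) = 1/9, which gives L = 729.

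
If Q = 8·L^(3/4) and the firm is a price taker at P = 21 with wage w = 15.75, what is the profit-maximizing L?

MP_L = (3/4)·8·L^(-1/4) = 6·L^(-1/4).
Profit maximization for a price taker requires P·MP_L = w: 21·6·L^(-1/4) = 15.75.
So L^(-1/4) = 0.125, which gives L = 4096.

L* = 4096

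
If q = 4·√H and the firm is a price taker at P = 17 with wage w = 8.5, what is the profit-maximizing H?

H* = 16

MP_H = (1/2)·4·H^(-1/2) = 2·H^(-1/2).
Profit maximization for a price taker requires P·MP_H = w: 17·2·H^(-1/2) = 8.5.
So H^(-1/2) = 0.25, which gives H = 16.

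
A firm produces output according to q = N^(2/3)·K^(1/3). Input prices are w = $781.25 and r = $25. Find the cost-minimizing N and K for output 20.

Cost minimization requires the marginal rate of technical substitution to equal the input-price ratio: MP_N/MP_K = w/r.
Here MP_N/MP_K = (2/3)·(K/N)/(1/3) = 2·(K/N). Setting this equal to 781.25/25 = 31.25 gives K = 15.625N.
Substituting into q = 20: N^(2/3)·(15.625N)^(1/3) = 20.
Solving, N = 8 and K = 125.

N* = 8, K* = 125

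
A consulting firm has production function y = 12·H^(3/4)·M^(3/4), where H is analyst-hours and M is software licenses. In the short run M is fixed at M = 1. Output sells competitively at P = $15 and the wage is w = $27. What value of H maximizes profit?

With M = 1, MP_H = (3/4)·12·H^(-1/4)·1^(3/4) = 9·H^(-1/4).
Profit maximization for a price taker requires P·MP_H = w: 15·9·H^(-1/4) = 27.
So H^(-1/4) = 0.2, which gives H = 625.

H* = 625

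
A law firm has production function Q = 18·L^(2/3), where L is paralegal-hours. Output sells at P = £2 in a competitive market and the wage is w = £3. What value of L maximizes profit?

MP_L = (2/3)·18·L^(-1/3) = 12·L^(-1/3).
Profit maximization for a price taker requires P·MP_L = w: 2·12·L^(-1/3) = 3.
So L^(-1/3) = 0.125, which gives L = 512.

L* = 512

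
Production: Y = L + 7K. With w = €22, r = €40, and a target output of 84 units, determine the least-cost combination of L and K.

L* = 0, K* = 12

The inputs are perfect substitutes, so the firm uses whichever has the lower cost per unit of output.
Cost per unit of output via L is 22; via K it is 40/7. K is cheaper.
Producing Y = 84 with K alone: L = 0, K = 12.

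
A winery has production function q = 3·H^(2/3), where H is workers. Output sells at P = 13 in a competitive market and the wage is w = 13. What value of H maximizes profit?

MP_H = (2/3)·3·H^(-1/3) = 2·H^(-1/3).
Profit maximization for a price taker requires P·MP_H = w: 13·2·H^(-1/3) = 13.
So H^(-1/3) = 0.5, which gives H = 8.

H* = 8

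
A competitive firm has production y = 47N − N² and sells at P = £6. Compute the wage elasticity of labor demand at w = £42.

ε = -0.175

From P·MP_N = w with MP_N = 47 − 2N, labor demand is N(w) = (47 − w/6)/2.
dN/dw = −1/(12) = -1/12.
At w = 42, N = 20, so ε = (dN/dw)·(w/N) = (-1/12)·(42/20) = -0.175.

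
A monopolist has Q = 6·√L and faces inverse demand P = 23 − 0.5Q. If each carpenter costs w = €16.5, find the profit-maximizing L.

L* = 4

Marginal revenue from the inverse demand is MR = 23 − Q.
The marginal product is MP_L = 3·L^(-1/2).
A monopolist hires until marginal revenue product equals the wage: MR·MP_L = w.
At L, Q = 6·√L. Substituting and solving: (23 − 6·√L)·3·L^(-1/2) = 16.5 gives L = 4.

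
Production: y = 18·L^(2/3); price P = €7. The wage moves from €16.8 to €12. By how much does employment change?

ΔL = 218

From P·MP_L = w with MP_L = 12·L^(-1/3), the labor demand is L(w) = (84/w)^(3).
At w = 16.8: L = 125. At w = 12: L = 343.
ΔL = 343 − 125 = 218.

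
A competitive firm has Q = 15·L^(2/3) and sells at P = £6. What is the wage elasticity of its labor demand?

MP_L = (2/3)·15·L^(-1/3), so P·MP_L = w gives 60·L^(-1/3) = w.
Solving, L(w) = (60/w)^(3). This is a constant-elasticity form: L ∝ w^(−3), so ε = −3.

ε = -3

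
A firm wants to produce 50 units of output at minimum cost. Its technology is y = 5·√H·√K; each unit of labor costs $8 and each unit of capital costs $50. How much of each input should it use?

Cost minimization requires the marginal rate of technical substitution to equal the input-price ratio: MP_H/MP_K = w/r.
Here MP_H/MP_K = (1/2)·(K/H)/(1/2) = (K/H). Setting this equal to 8/50 = 0.16 gives K = 0.16H.
Substituting into y = 50: 5·H^(1/2)·(0.16H)^(1/2) = 50.
Solving, H = 25 and K = 4.

H* = 25, K* = 4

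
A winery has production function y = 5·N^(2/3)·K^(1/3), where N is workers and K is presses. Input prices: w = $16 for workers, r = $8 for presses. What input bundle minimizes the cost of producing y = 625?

Cost minimization requires the marginal rate of technical substitution to equal the input-price ratio: MP_N/MP_K = w/r.
Here MP_N/MP_K = (2/3)·(K/N)/(1/3) = 2·(K/N). Setting this equal to 16/8 = 2 gives K = N.
Substituting into y = 625: 5·N^(2/3)·(N)^(1/3) = 625.
Solving, N = 125 and K = 125.

N* = 125, K* = 125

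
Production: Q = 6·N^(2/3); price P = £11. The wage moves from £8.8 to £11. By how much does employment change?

From P·MP_N = w with MP_N = 4·N^(-1/3), the labor demand is N(w) = (44/w)^(3).
At w = 8.8: N = 125. At w = 11: N = 64.
ΔN = 64 − 125 = -61.

ΔN = -61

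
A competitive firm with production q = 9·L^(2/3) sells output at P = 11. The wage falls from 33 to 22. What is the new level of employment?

From P·MP_L = w with MP_L = 6·L^(-1/3), the labor demand is L(w) = (66/w)^(3).
At w = 33: L = 8. At w = 22: L = 27.

L* = 27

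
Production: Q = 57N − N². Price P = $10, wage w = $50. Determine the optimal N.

N* = 26

The marginal product of N is MP_N = 57 − 2N.
A price-taking firm hires until the value of the marginal product equals the wage: P·MP_N = w, so 10·(57 − 2N) = 50.
Then 57 − 2N = 5, giving N = 26.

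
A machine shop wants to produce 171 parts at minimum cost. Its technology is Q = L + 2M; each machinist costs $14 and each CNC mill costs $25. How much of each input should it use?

L* = 0, M* = 85.5

The inputs are perfect substitutes, so the firm uses whichever has the lower cost per unit of output.
Cost per unit of output via L is 14; via M it is 12.5. M is cheaper.
Producing Q = 171 with M alone: L = 0, M = 85.5.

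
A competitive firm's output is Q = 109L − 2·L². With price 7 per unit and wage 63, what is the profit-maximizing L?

The marginal product of L is MP_L = 109 − 4L.
A price-taking firm hires until the value of the marginal product equals the wage: P·MP_L = w, so 7·(109 − 4L) = 63.
Then 109 − 4L = 9, giving L = 25.

L* = 25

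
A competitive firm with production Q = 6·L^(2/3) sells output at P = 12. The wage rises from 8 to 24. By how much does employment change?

ΔL = -208

From P·MP_L = w with MP_L = 4·L^(-1/3), the labor demand is L(w) = (48/w)^(3).
At w = 8: L = 216. At w = 24: L = 8.
ΔL = 8 − 216 = -208.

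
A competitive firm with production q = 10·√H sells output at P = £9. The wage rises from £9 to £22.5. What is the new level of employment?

H* = 4

From P·MP_H = w with MP_H = 5·H^(-1/2), the labor demand is H(w) = (45/w)^(2).
At w = 9: H = 25. At w = 22.5: H = 4.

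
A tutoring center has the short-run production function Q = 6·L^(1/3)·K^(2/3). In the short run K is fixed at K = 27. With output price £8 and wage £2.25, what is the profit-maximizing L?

With K = 27, MP_L = (1/3)·6·L^(-2/3)·27^(2/3) = 18·L^(-2/3).
Profit maximization for a price taker requires P·MP_L = w: 8·18·L^(-2/3) = 2.25.
So L^(-2/3) = 0.015625, which gives L = 512.

L* = 512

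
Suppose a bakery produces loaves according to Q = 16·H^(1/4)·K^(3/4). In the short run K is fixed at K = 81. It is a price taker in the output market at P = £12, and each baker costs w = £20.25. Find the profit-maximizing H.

With K = 81, MP_H = (1/4)·16·H^(-3/4)·81^(3/4) = 108·H^(-3/4).
Profit maximization for a price taker requires P·MP_H = w: 12·108·H^(-3/4) = 20.25.
So H^(-3/4) = 0.015625, which gives H = 256.

H* = 256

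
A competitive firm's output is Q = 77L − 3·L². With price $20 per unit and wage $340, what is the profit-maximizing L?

L* = 10

The marginal product of L is MP_L = 77 − 6L.
A price-taking firm hires until the value of the marginal product equals the wage: P·MP_L = w, so 20·(77 − 6L) = 340.
Then 77 − 6L = 17, giving L = 10.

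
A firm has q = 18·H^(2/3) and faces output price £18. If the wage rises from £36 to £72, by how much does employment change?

ΔH = -189

From P·MP_H = w with MP_H = 12·H^(-1/3), the labor demand is H(w) = (216/w)^(3).
At w = 36: H = 216. At w = 72: H = 27.
ΔH = 27 − 216 = -189.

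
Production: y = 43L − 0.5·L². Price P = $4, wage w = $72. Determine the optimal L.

The marginal product of L is MP_L = 43 − L.
A price-taking firm hires until the value of the marginal product equals the wage: P·MP_L = w, so 4·(43 − L) = 72.
Then 43 − L = 18, giving L = 25.

L* = 25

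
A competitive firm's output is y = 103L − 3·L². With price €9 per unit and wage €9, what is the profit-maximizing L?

The marginal product of L is MP_L = 103 − 6L.
A price-taking firm hires until the value of the marginal product equals the wage: P·MP_L = w, so 9·(103 − 6L) = 9.
Then 103 − 6L = 1, giving L = 17.

L* = 17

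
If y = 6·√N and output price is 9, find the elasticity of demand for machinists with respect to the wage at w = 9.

MP_N = (1/2)·6·N^(-1/2), so P·MP_N = w gives 27·N^(-1/2) = w.
Solving, N(w) = (27/w)^(2). This is a constant-elasticity form: N ∝ w^(−2), so ε = −2.

ε = -2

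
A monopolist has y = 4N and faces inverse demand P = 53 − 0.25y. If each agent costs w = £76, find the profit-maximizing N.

N* = 17

Marginal revenue from the inverse demand is MR = 53 − 0.5y.
The marginal product is MP_N = 4.
A monopolist hires until marginal revenue product equals the wage: MR·MP_N = w.
(53 − 2N)·4 = 76, so N = 17.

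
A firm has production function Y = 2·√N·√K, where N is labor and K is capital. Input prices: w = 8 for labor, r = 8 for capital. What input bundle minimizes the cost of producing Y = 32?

N* = 16, K* = 16

Cost minimization requires the marginal rate of technical substitution to equal the input-price ratio: MP_N/MP_K = w/r.
Here MP_N/MP_K = (1/2)·(K/N)/(1/2) = (K/N). Setting this equal to 8/8 = 1 gives K = N.
Substituting into Y = 32: 2·N^(1/2)·(N)^(1/2) = 32.
Solving, N = 16 and K = 16.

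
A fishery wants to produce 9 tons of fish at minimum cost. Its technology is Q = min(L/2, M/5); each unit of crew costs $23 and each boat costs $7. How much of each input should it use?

L* = 18, M* = 45

With a fixed-proportions technology, the cost-minimizing bundle uses no slack in either input: L/2 = M/5 = Q.
So L = 2·9 = 18 and M = 5·9 = 45.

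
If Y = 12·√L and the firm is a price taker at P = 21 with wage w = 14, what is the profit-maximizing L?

L* = 81

MP_L = (1/2)·12·L^(-1/2) = 6·L^(-1/2).
Profit maximization for a price taker requires P·MP_L = w: 21·6·L^(-1/2) = 14.
So L^(-1/2) = 1/9, which gives L = 81.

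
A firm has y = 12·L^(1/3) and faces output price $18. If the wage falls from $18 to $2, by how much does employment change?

From P·MP_L = w with MP_L = 4·L^(-2/3), the labor demand is L(w) = (72/w)^(3/2).
At w = 18: L = 8. At w = 2: L = 216.
ΔL = 216 − 8 = 208.

ΔL = 208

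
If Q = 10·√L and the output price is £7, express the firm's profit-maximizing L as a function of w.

MP_L = (1/2)·10·L^(-1/2) = 5·L^(-1/2).
Setting P·MP_L = w: 35·L^(-1/2) = w.
Solving for L: L^(-1/2) = w/35, so L = (35/w)^(2).

L(w) = 1225/w²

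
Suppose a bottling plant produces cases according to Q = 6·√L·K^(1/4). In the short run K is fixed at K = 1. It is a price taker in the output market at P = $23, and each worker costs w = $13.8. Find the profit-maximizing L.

L* = 25

With K = 1, MP_L = (1/2)·6·L^(-1/2)·1^(1/4) = 3·L^(-1/2).
Profit maximization for a price taker requires P·MP_L = w: 23·3·L^(-1/2) = 13.8.
So L^(-1/2) = 0.2, which gives L = 25.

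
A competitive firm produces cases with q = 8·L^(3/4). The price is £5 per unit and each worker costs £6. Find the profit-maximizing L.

L* = 625

MP_L = (3/4)·8·L^(-1/4) = 6·L^(-1/4).
Profit maximization for a price taker requires P·MP_L = w: 5·6·L^(-1/4) = 6.
So L^(-1/4) = 0.2, which gives L = 625.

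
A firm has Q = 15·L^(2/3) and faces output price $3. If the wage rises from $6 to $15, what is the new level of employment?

L* = 8

From P·MP_L = w with MP_L = 10·L^(-1/3), the labor demand is L(w) = (30/w)^(3).
At w = 6: L = 125. At w = 15: L = 8.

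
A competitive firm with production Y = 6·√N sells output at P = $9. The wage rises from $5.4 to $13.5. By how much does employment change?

From P·MP_N = w with MP_N = 3·N^(-1/2), the labor demand is N(w) = (27/w)^(2).
At w = 5.4: N = 25. At w = 13.5: N = 4.
ΔN = 4 − 25 = -21.

ΔN = -21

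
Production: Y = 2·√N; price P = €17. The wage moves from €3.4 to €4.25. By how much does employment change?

ΔN = -9

From P·MP_N = w with MP_N = N^(-1/2), the labor demand is N(w) = (17/w)^(2).
At w = 3.4: N = 25. At w = 4.25: N = 16.
ΔN = 16 − 25 = -9.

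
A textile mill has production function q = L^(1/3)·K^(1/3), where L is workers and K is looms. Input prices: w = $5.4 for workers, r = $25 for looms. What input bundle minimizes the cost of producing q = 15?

L* = 125, K* = 27

Cost minimization requires the marginal rate of technical substitution to equal the input-price ratio: MP_L/MP_K = w/r.
Here MP_L/MP_K = (1/3)·(K/L)/(1/3) = (K/L). Setting this equal to 5.4/25 = 0.216 gives K = 0.216L.
Substituting into q = 15: L^(1/3)·(0.216L)^(1/3) = 15.
Solving, L = 125 and K = 27.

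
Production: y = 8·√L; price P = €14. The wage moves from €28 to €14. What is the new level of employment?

L* = 16

From P·MP_L = w with MP_L = 4·L^(-1/2), the labor demand is L(w) = (56/w)^(2).
At w = 28: L = 4. At w = 14: L = 16.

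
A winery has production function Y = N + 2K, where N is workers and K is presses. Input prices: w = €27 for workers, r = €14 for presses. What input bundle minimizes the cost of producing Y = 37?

N* = 0, K* = 18.5

The inputs are perfect substitutes, so the firm uses whichever has the lower cost per unit of output.
Cost per unit of output via N is 27; via K it is 7. K is cheaper.
Producing Y = 37 with K alone: N = 0, K = 18.5.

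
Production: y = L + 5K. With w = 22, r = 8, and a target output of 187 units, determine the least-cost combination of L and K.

L* = 0, K* = 37.4

The inputs are perfect substitutes, so the firm uses whichever has the lower cost per unit of output.
Cost per unit of output via L is 22; via K it is 1.6. K is cheaper.
Producing y = 187 with K alone: L = 0, K = 37.4.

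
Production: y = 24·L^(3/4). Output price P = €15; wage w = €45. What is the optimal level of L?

L* = 1296

MP_L = (3/4)·24·L^(-1/4) = 18·L^(-1/4).
Profit maximization for a price taker requires P·MP_L = w: 15·18·L^(-1/4) = 45.
So L^(-1/4) = 1/6, which gives L = 1296.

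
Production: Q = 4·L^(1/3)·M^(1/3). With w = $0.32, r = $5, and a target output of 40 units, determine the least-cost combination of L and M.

Cost minimization requires the marginal rate of technical substitution to equal the input-price ratio: MP_L/MP_M = w/r.
Here MP_L/MP_M = (1/3)·(M/L)/(1/3) = (M/L). Setting this equal to 0.32/5 = 0.064 gives M = 0.064L.
Substituting into Q = 40: 4·L^(1/3)·(0.064L)^(1/3) = 40.
Solving, L = 125 and M = 8.

L* = 125, M* = 8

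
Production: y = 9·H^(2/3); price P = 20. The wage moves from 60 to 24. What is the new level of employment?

H* = 125

From P·MP_H = w with MP_H = 6·H^(-1/3), the labor demand is H(w) = (120/w)^(3).
At w = 60: H = 8. At w = 24: H = 125.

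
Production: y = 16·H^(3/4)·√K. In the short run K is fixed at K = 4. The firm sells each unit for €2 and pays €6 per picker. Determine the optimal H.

H* = 4096

With K = 4, MP_H = (3/4)·16·H^(-1/4)·4^(1/2) = 24·H^(-1/4).
Profit maximization for a price taker requires P·MP_H = w: 2·24·H^(-1/4) = 6.
So H^(-1/4) = 0.125, which gives H = 4096.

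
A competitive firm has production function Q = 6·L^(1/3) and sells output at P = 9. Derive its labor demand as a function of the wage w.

MP_L = (1/3)·6·L^(-2/3) = 2·L^(-2/3).
Setting P·MP_L = w: 18·L^(-2/3) = w.
Solving for L: L^(-2/3) = w/18, so L = (18/w)^(3/2).

L(w) = (18/w)^(3/2)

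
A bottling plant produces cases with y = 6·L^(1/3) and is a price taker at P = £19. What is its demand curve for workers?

MP_L = (1/3)·6·L^(-2/3) = 2·L^(-2/3).
Setting P·MP_L = w: 38·L^(-2/3) = w.
Solving for L: L^(-2/3) = w/38, so L = (38/w)^(3/2).

L(w) = (38/w)^(3/2)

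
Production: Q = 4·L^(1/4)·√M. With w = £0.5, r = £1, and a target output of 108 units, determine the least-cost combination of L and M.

L* = 81, M* = 81

Cost minimization requires the marginal rate of technical substitution to equal the input-price ratio: MP_L/MP_M = w/r.
Here MP_L/MP_M = (1/4)·(M/L)/(1/2) = 0.5·(M/L). Setting this equal to 0.5/1 = 0.5 gives M = L.
Substituting into Q = 108: 4·L^(1/4)·(L)^(1/2) = 108.
Solving, L = 81 and M = 81.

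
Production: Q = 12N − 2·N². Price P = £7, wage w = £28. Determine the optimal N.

The marginal product of N is MP_N = 12 − 4N.
A price-taking firm hires until the value of the marginal product equals the wage: P·MP_N = w, so 7·(12 − 4N) = 28.
Then 12 − 4N = 4, giving N = 2.

N* = 2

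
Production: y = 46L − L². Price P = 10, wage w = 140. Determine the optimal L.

L* = 16

The marginal product of L is MP_L = 46 − 2L.
A price-taking firm hires until the value of the marginal product equals the wage: P·MP_L = w, so 10·(46 − 2L) = 140.
Then 46 − 2L = 14, giving L = 16.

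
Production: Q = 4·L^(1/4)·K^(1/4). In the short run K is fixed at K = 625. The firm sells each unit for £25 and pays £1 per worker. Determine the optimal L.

L* = 625

With K = 625, MP_L = (1/4)·4·L^(-3/4)·625^(1/4) = 5·L^(-3/4).
Profit maximization for a price taker requires P·MP_L = w: 25·5·L^(-3/4) = 1.
So L^(-3/4) = 0.008, which gives L = 625.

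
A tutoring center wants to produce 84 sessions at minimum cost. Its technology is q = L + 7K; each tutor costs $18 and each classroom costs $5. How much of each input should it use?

The inputs are perfect substitutes, so the firm uses whichever has the lower cost per unit of output.
Cost per unit of output via L is 18; via K it is 5/7. K is cheaper.
Producing q = 84 with K alone: L = 0, K = 12.

L* = 0, K* = 12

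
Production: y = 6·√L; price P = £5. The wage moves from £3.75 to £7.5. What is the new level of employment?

L* = 4

From P·MP_L = w with MP_L = 3·L^(-1/2), the labor demand is L(w) = (15/w)^(2).
At w = 3.75: L = 16. At w = 7.5: L = 4.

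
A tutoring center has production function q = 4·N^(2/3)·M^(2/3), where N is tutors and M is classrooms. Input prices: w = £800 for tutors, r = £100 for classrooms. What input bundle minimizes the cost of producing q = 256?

N* = 8, M* = 64

Cost minimization requires the marginal rate of technical substitution to equal the input-price ratio: MP_N/MP_M = w/r.
Here MP_N/MP_M = (2/3)·(M/N)/(2/3) = (M/N). Setting this equal to 800/100 = 8 gives M = 8N.
Substituting into q = 256: 4·N^(2/3)·(8N)^(2/3) = 256.
Solving, N = 8 and M = 64.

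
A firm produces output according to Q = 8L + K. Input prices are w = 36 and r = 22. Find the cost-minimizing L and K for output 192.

L* = 24, K* = 0

The inputs are perfect substitutes, so the firm uses whichever has the lower cost per unit of output.
Cost per unit of output via L is 4.5; via K it is 22. L is cheaper.
Producing Q = 192 with L alone: L = 24, K = 0.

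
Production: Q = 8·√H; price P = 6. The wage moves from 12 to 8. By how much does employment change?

ΔH = 5

From P·MP_H = w with MP_H = 4·H^(-1/2), the labor demand is H(w) = (24/w)^(2).
At w = 12: H = 4. At w = 8: H = 9.
ΔH = 9 − 4 = 5.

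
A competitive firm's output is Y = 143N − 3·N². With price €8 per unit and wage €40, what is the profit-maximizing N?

The marginal product of N is MP_N = 143 − 6N.
A price-taking firm hires until the value of the marginal product equals the wage: P·MP_N = w, so 8·(143 − 6N) = 40.
Then 143 − 6N = 5, giving N = 23.

N* = 23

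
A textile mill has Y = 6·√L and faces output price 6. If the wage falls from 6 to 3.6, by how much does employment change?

ΔL = 16

From P·MP_L = w with MP_L = 3·L^(-1/2), the labor demand is L(w) = (18/w)^(2).
At w = 6: L = 9. At w = 3.6: L = 25.
ΔL = 25 − 9 = 16.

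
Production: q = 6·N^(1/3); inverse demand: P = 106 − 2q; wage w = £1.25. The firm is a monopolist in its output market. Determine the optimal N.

Marginal revenue from the inverse demand is MR = 106 − 4q.
The marginal product is MP_N = 2·N^(-2/3).
A monopolist hires until marginal revenue product equals the wage: MR·MP_N = w.
At N, q = 6·N^(1/3). Substituting and solving: (106 − 24·N^(1/3))·2·N^(-2/3) = 1.25 gives N = 64.

N* = 64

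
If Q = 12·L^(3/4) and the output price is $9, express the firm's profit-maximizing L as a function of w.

MP_L = (3/4)·12·L^(-1/4) = 9·L^(-1/4).
Setting P·MP_L = w: 81·L^(-1/4) = w.
Solving for L: L^(-1/4) = w/81, so L = (81/w)^(4).

L(w) = (81/w)^(4)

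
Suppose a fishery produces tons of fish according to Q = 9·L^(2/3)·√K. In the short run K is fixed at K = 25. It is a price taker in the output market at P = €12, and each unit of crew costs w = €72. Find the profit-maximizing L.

L* = 125

With K = 25, MP_L = (2/3)·9·L^(-1/3)·25^(1/2) = 30·L^(-1/3).
Profit maximization for a price taker requires P·MP_L = w: 12·30·L^(-1/3) = 72.
So L^(-1/3) = 0.2, which gives L = 125.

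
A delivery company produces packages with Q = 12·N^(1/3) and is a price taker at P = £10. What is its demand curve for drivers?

N(w) = (40/w)^(3/2)

MP_N = (1/3)·12·N^(-2/3) = 4·N^(-2/3).
Setting P·MP_N = w: 40·N^(-2/3) = w.
Solving for N: N^(-2/3) = w/40, so N = (40/w)^(3/2).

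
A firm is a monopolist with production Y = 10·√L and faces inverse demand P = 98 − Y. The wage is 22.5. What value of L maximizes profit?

Marginal revenue from the inverse demand is MR = 98 − 2Y.
The marginal product is MP_L = 5·L^(-1/2).
A monopolist hires until marginal revenue product equals the wage: MR·MP_L = w.
At L, Y = 10·√L. Substituting and solving: (98 − 20·√L)·5·L^(-1/2) = 22.5 gives L = 16.

L* = 16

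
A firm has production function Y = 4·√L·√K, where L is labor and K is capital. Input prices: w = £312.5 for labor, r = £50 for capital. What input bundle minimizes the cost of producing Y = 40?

L* = 4, K* = 25

Cost minimization requires the marginal rate of technical substitution to equal the input-price ratio: MP_L/MP_K = w/r.
Here MP_L/MP_K = (1/2)·(K/L)/(1/2) = (K/L). Setting this equal to 312.5/50 = 6.25 gives K = 6.25L.
Substituting into Y = 40: 4·L^(1/2)·(6.25L)^(1/2) = 40.
Solving, L = 4 and K = 25.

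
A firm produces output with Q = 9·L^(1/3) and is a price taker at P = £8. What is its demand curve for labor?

MP_L = (1/3)·9·L^(-2/3) = 3·L^(-2/3).
Setting P·MP_L = w: 24·L^(-2/3) = w.
Solving for L: L^(-2/3) = w/24, so L = (24/w)^(3/2).

L(w) = (24/w)^(3/2)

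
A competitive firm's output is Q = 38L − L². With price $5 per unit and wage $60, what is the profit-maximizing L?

L* = 13

The marginal product of L is MP_L = 38 − 2L.
A price-taking firm hires until the value of the marginal product equals the wage: P·MP_L = w, so 5·(38 − 2L) = 60.
Then 38 − 2L = 12, giving L = 13.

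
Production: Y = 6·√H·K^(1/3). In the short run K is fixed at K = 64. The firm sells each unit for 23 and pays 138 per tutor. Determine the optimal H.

With K = 64, MP_H = (1/2)·6·H^(-1/2)·64^(1/3) = 12·H^(-1/2).
Profit maximization for a price taker requires P·MP_H = w: 23·12·H^(-1/2) = 138.
So H^(-1/2) = 0.5, which gives H = 4.

H* = 4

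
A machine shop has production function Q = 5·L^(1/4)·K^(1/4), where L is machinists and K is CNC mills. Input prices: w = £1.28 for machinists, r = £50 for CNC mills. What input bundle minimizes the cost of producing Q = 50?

Cost minimization requires the marginal rate of technical substitution to equal the input-price ratio: MP_L/MP_K = w/r.
Here MP_L/MP_K = (1/4)·(K/L)/(1/4) = (K/L). Setting this equal to 1.28/50 = 0.0256 gives K = 0.0256L.
Substituting into Q = 50: 5·L^(1/4)·(0.0256L)^(1/4) = 50.
Solving, L = 625 and K = 16.

L* = 625, K* = 16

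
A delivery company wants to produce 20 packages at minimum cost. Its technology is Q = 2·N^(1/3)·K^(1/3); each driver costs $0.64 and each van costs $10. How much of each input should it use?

N* = 125, K* = 8

Cost minimization requires the marginal rate of technical substitution to equal the input-price ratio: MP_N/MP_K = w/r.
Here MP_N/MP_K = (1/3)·(K/N)/(1/3) = (K/N). Setting this equal to 0.64/10 = 0.064 gives K = 0.064N.
Substituting into Q = 20: 2·N^(1/3)·(0.064N)^(1/3) = 20.
Solving, N = 125 and K = 8.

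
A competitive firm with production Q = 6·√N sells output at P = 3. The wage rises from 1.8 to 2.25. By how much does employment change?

From P·MP_N = w with MP_N = 3·N^(-1/2), the labor demand is N(w) = (9/w)^(2).
At w = 1.8: N = 25. At w = 2.25: N = 16.
ΔN = 16 − 25 = -9.

ΔN = -9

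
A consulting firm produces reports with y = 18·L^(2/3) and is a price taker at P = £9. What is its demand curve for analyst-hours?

L(w) = 1259712/w³

MP_L = (2/3)·18·L^(-1/3) = 12·L^(-1/3).
Setting P·MP_L = w: 108·L^(-1/3) = w.
Solving for L: L^(-1/3) = w/108, so L = (108/w)^(3).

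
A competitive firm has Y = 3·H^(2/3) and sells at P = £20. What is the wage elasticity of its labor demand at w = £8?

ε = -3

MP_H = (2/3)·3·H^(-1/3), so P·MP_H = w gives 40·H^(-1/3) = w.
Solving, H(w) = (40/w)^(3). This is a constant-elasticity form: H ∝ w^(−3), so ε = −3.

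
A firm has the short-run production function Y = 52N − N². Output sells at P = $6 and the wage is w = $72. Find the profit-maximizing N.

N* = 20

The marginal product of N is MP_N = 52 − 2N.
A price-taking firm hires until the value of the marginal product equals the wage: P·MP_N = w, so 6·(52 − 2N) = 72.
Then 52 − 2N = 12, giving N = 20.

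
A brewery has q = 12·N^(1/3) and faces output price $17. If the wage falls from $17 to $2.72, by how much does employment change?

ΔN = 117

From P·MP_N = w with MP_N = 4·N^(-2/3), the labor demand is N(w) = (68/w)^(3/2).
At w = 17: N = 8. At w = 2.72: N = 125.
ΔN = 125 − 8 = 117.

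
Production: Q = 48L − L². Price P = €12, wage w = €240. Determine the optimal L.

L* = 14

The marginal product of L is MP_L = 48 − 2L.
A price-taking firm hires until the value of the marginal product equals the wage: P·MP_L = w, so 12·(48 − 2L) = 240.
Then 48 − 2L = 20, giving L = 14.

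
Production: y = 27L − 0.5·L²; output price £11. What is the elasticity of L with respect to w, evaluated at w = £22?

From P·MP_L = w with MP_L = 27 − L, labor demand is L(w) = 27 − w/11.
dL/dw = −1/(11) = -1/11.
At w = 22, L = 25, so ε = (dL/dw)·(w/L) = (-1/11)·(22/25) = -0.08.

ε = -0.08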